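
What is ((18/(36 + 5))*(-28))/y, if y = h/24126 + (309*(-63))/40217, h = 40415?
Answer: -489018772368/47384077733 ≈ -10.320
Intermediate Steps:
y = 1155709213/970275342 (y = 40415/24126 + (309*(-63))/40217 = 40415*(1/24126) - 19467*1/40217 = 40415/24126 - 19467/40217 = 1155709213/970275342 ≈ 1.1911)
((18/(36 + 5))*(-28))/y = ((18/(36 + 5))*(-28))/(1155709213/970275342) = ((18/41)*(-28))*(970275342/1155709213) = -504/41*970275342/1155709213 = -489018772368/47384077733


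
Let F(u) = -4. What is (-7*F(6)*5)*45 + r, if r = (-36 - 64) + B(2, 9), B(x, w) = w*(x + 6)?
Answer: 6272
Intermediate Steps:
B(x, w) = w*(6 + x)
r = -28 (r = (-36 - 64) + 9*(6 + 2) = -100 + 9*8 = -100 + 72 = -28)
(-7*F(6)*5)*45 + r = (-7*(-4)*5)*45 - 28 = (28*5)*45 - 28 = 140*45 - 28 = 6300 - 28 = 6272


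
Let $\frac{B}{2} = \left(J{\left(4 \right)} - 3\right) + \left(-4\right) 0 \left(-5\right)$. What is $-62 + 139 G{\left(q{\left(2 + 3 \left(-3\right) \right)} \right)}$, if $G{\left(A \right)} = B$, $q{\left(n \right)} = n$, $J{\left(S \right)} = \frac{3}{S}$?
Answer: $- \frac{1375}{2} \approx -687.5$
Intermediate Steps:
$B = - \frac{9}{2}$ ($B = 2 \left(\left(\frac{3}{4} - 3\right) + \left(-4\right) 0 \left(-5\right)\right) = 2 \left(\left(3 \cdot \frac{1}{4} - 3\right) + 0 \left(-5\right)\right) = 2 \left(\left(\frac{3}{4} - 3\right) + 0\right) = 2 \left(- \frac{9}{4} + 0\right) = 2 \left(- \frac{9}{4}\right) = - \frac{9}{2} \approx -4.5$)
$G{\left(A \right)} = - \frac{9}{2}$
$-62 + 139 G{\left(q{\left(2 + 3 \left(-3\right) \right)} \right)} = -62 + 139 \left(- \frac{9}{2}\right) = -62 - \frac{1251}{2} = - \frac{1375}{2}$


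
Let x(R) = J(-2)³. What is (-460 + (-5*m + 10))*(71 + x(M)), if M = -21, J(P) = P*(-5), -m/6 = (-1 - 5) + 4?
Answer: -546210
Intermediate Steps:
m = 12 (m = -6*((-1 - 5) + 4) = -6*(-6 + 4) = -6*(-2) = 12)
J(P) = -5*P
x(R) = 1000 (x(R) = (-5*(-2))³ = 10³ = 1000)
(-460 + (-5*m + 10))*(71 + x(M)) = (-460 + (-5*12 + 10))*(71 + 1000) = (-460 + (-60 + 10))*1071 = (-460 - 50)*1071 = -510*1071 = -546210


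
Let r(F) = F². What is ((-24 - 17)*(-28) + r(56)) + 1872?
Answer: 6156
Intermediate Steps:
((-24 - 17)*(-28) + r(56)) + 1872 = ((-24 - 17)*(-28) + 56²) + 1872 = (-41*(-28) + 3136) + 1872 = (1148 + 3136) + 1872 = 4284 + 1872 = 6156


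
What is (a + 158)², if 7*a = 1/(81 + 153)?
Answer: 66980028025/2683044 ≈ 24964.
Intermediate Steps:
a = 1/1638 (a = 1/(7*(81 + 153)) = (⅐)/234 = (⅐)*(1/234) = 1/1638 ≈ 0.00061050)
(a + 158)² = (1/1638 + 158)² = (258805/1638)² = 66980028025/2683044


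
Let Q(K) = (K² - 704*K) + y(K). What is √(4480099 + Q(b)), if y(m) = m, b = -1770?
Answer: √8857309 ≈ 2976.1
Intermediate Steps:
Q(K) = K² - 703*K (Q(K) = (K² - 704*K) + K = K² - 703*K)
√(4480099 + Q(b)) = √(4480099 - 1770*(-703 - 1770)) = √(4480099 - 1770*(-2473)) = √(4480099 + 4377210) = √8857309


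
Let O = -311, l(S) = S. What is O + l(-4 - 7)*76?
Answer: -1147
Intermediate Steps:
O + l(-4 - 7)*76 = -311 + (-4 - 7)*76 = -311 - 11*76 = -311 - 836 = -1147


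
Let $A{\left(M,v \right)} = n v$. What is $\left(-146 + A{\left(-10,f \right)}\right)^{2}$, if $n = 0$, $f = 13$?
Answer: $21316$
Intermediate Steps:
$A{\left(M,v \right)} = 0$ ($A{\left(M,v \right)} = 0 v = 0$)
$\left(-146 + A{\left(-10,f \right)}\right)^{2} = \left(-146 + 0\right)^{2} = \left(-146\right)^{2} = 21316$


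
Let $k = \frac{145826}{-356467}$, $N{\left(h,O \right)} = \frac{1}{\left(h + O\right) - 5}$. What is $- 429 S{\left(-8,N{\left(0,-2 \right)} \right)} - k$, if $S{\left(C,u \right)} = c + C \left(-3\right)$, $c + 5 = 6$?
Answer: $- \frac{3822962749}{356467} \approx -10725.0$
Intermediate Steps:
$N{\left(h,O \right)} = \frac{1}{-5 + O + h}$ ($N{\left(h,O \right)} = \frac{1}{\left(O + h\right) - 5} = \frac{1}{-5 + O + h}$)
$c = 1$ ($c = -5 + 6 = 1$)
$S{\left(C,u \right)} = 1 - 3 C$ ($S{\left(C,u \right)} = 1 + C \left(-3\right) = 1 - 3 C$)
$k = - \frac{145826}{356467}$ ($k = 145826 \left(- \frac{1}{356467}\right) = - \frac{145826}{356467} \approx -0.40909$)
$- 429 S{\left(-8,N{\left(0,-2 \right)} \right)} - k = - 429 \left(1 - -24\right) - - \frac{145826}{356467} = - 429 \left(1 + 24\right) + \frac{145826}{356467} = \left(-429\right) 25 + \frac{145826}{356467} = -10725 + \frac{145826}{356467} = - \frac{3822962749}{356467}$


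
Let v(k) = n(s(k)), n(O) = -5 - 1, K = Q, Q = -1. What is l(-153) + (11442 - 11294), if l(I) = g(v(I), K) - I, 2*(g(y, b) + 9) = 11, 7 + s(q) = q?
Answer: 595/2 ≈ 297.50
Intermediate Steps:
s(q) = -7 + q
K = -1
n(O) = -6
v(k) = -6
g(y, b) = -7/2 (g(y, b) = -9 + (1/2)*11 = -9 + 11/2 = -7/2)
l(I) = -7/2 - I
l(-153) + (11442 - 11294) = (-7/2 - 1*(-153)) + (11442 - 11294) = (-7/2 + 153) + 148 = 299/2 + 148 = 595/2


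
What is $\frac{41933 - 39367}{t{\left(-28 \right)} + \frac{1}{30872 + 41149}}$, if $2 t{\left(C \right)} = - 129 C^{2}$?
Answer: $- \frac{184805886}{3641957927} \approx -0.050744$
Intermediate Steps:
$t{\left(C \right)} = - \frac{129 C^{2}}{2}$ ($t{\left(C \right)} = \frac{\left(-129\right) C^{2}}{2} = - \frac{129 C^{2}}{2}$)
$\frac{41933 - 39367}{t{\left(-28 \right)} + \frac{1}{30872 + 41149}} = \frac{41933 - 39367}{- \frac{129 \left(-28\right)^{2}}{2} + \frac{1}{30872 + 41149}} = \frac{2566}{\left(- \frac{129}{2}\right) 784 + \frac{1}{72021}} = \frac{2566}{-50568 + \frac{1}{72021}} = \frac{2566}{- \frac{3641957927}{72021}} = 2566 \left(- \frac{72021}{3641957927}\right) = - \frac{184805886}{3641957927}$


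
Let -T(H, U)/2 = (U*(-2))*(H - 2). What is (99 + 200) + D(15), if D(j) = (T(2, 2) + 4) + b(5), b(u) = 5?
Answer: 308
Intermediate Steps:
T(H, U) = 4*U*(-2 + H) (T(H, U) = -2*U*(-2)*(H - 2) = -2*(-2*U)*(-2 + H) = -(-4)*U*(-2 + H) = 4*U*(-2 + H))
D(j) = 9 (D(j) = (4*2*(-2 + 2) + 4) + 5 = (4*2*0 + 4) + 5 = (0 + 4) + 5 = 4 + 5 = 9)
(99 + 200) + D(15) = (99 + 200) + 9 = 299 + 9 = 308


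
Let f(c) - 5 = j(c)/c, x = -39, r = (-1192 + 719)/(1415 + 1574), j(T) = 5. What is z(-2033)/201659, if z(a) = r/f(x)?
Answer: -18447/114524162690 ≈ -1.6108e-7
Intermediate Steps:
r = -473/2989 ≈ -0.15825
f(c) = 5 + 5/c
z(a) = -18447/567910 (z(a) = -473/(2989*(5 + 5/(-39))) = -473/(2989*(5 + 5*(-1/39))) = -473/(2989*(5 - 5/39)) = -473/(2989*190/39) = -473/2989*39/190 = -18447/567910)
z(-2033)/201659 = -18447/567910/201659 = -18447/567910*1/201659 = -18447/114524162690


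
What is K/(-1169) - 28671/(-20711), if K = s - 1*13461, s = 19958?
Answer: -101042968/24211159 ≈ -4.1734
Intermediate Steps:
K = 6497 (K = 19958 - 1*13461 = 19958 - 13461 = 6497)
K/(-1169) - 28671/(-20711) = 6497/(-1169) - 28671/(-20711) = 6497*(-1/1169) - 28671*(-1/20711) = -6497/1169 + 28671/20711 = -101042968/24211159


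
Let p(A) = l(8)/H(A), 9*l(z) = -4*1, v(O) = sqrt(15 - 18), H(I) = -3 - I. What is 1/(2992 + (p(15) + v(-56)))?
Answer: 19630674/58735480999 - 6561*I*sqrt(3)/58735480999 ≈ 0.00033422 - 1.9348e-7*I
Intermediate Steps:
v(O) = I*sqrt(3) (v(O) = sqrt(-3) = I*sqrt(3))
l(z) = -4/9 (l(z) = (-4*1)/9 = (1/9)*(-4) = -4/9)
p(A) = -4/(9*(-3 - A))
1/(2992 + (p(15) + v(-56))) = 1/(2992 + (4/(9*(3 + 15)) + I*sqrt(3))) = 1/(2992 + ((4/9)/18 + I*sqrt(3))) = 1/(2992 + ((4/9)*(1/18) + I*sqrt(3))) = 1/(2992 + (2/81 + I*sqrt(3))) = 1/(242354/81 + I*sqrt(3))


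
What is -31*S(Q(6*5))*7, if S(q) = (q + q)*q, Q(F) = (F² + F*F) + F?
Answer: -1453422600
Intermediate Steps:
Q(F) = F + 2*F² (Q(F) = (F² + F²) + F = 2*F² + F = F + 2*F²)
S(q) = 2*q² (S(q) = (2*q)*q = 2*q²)
-31*S(Q(6*5))*7 = -62*((6*5)*(1 + 2*(6*5)))²*7 = -62*(30*(1 + 2*30))²*7 = -62*(30*(1 + 60))²*7 = -62*(30*61)²*7 = -62*1830²*7 = -62*3348900*7 = -31*6697800*7 = -207631800*7 = -1453422600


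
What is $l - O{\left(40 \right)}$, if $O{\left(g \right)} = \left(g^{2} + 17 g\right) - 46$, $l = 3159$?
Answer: $925$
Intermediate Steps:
$O{\left(g \right)} = -46 + g^{2} + 17 g$
$l - O{\left(40 \right)} = 3159 - \left(-46 + 40^{2} + 17 \cdot 40\right) = 3159 - \left(-46 + 1600 + 680\right) = 3159 - 2234 = 925$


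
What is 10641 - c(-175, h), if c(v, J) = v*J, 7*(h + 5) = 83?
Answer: 11841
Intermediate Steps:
h = 48/7 (h = -5 + (⅐)*83 = -5 + 83/7 = 48/7 ≈ 6.8571)
c(v, J) = J*v
10641 - c(-175, h) = 10641 - 48*(-175)/7 = 10641 - 1*(-1200) = 10641 + 1200 = 11841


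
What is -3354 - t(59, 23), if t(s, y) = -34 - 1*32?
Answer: -3288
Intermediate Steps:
t(s, y) = -66 (t(s, y) = -34 - 32 = -66)
-3354 - t(59, 23) = -3354 - 1*(-66) = -3354 + 66 = -3288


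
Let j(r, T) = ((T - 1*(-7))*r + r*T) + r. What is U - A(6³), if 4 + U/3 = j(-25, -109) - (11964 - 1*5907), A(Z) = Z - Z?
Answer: -2433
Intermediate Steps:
A(Z) = 0
j(r, T) = r + T*r + r*(7 + T) (j(r, T) = ((T + 7)*r + T*r) + r = ((7 + T)*r + T*r) + r = (r*(7 + T) + T*r) + r = (T*r + r*(7 + T)) + r = r + T*r + r*(7 + T))
U = -2433 (U = -12 + 3*(2*(-25)*(4 - 109) - (11964 - 1*5907)) = -12 + 3*(2*(-25)*(-105) - (11964 - 5907)) = -12 + 3*(5250 - 1*6057) = -12 + 3*(5250 - 6057) = -12 + 3*(-807) = -12 - 2421 = -2433)
U - A(6³) = -2433 - 1*0 = -2433 + 0 = -2433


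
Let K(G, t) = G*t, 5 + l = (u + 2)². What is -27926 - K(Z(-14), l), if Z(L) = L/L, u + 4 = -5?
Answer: -27970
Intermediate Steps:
u = -9 (u = -4 - 5 = -9)
Z(L) = 1
l = 44 (l = -5 + (-9 + 2)² = -5 + (-7)² = -5 + 49 = 44)
-27926 - K(Z(-14), l) = -27926 - 44 = -27970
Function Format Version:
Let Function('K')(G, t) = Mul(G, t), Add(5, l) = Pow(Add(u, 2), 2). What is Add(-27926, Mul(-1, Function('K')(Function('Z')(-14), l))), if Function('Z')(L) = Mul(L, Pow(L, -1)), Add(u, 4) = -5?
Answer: -27970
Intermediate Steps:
u = -9 (u = Add(-4, -5) = -9)
Function('Z')(L) = 1
l = 44 (l = Add(-5, Pow(Add(-9, 2), 2)) = Add(-5, Pow(-7, 2)) = Add(-5, 49) = 44)
Add(-27926, Mul(-1, Function('K')(Function('Z')(-14), l))) = Add(-27926, Mul(-1, Mul(1, 44))) = Add(-27926, Mul(-1, 44)) = Add(-27926, -44) = -27970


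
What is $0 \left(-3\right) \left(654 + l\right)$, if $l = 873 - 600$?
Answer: $0$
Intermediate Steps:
$l = 273$
$0 \left(-3\right) \left(654 + l\right) = 0 \left(-3\right) \left(654 + 273\right) = 0 \cdot 927 = 0$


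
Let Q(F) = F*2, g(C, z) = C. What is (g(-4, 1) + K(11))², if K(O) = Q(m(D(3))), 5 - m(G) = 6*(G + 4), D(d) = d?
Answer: 6084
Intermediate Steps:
m(G) = -19 - 6*G (m(G) = 5 - 6*(G + 4) = 5 - 6*(4 + G) = 5 - (24 + 6*G) = 5 + (-24 - 6*G) = -19 - 6*G)
Q(F) = 2*F
K(O) = -74 (K(O) = 2*(-19 - 6*3) = 2*(-19 - 18) = 2*(-37) = -74)
(g(-4, 1) + K(11))² = (-4 - 74)² = (-78)² = 6084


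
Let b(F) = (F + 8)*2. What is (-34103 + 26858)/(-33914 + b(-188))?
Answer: 7245/34274 ≈ 0.21138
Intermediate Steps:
b(F) = 16 + 2*F (b(F) = (8 + F)*2 = 16 + 2*F)
(-34103 + 26858)/(-33914 + b(-188)) = (-34103 + 26858)/(-33914 + (16 + 2*(-188))) = -7245/(-33914 + (16 - 376)) = -7245/(-33914 - 360) = -7245/(-34274) = -7245*(-1/34274) = 7245/34274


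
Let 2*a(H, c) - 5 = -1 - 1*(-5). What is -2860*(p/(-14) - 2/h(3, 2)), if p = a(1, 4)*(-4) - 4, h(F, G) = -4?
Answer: -41470/7 ≈ -5924.3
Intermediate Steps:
a(H, c) = 9/2 (a(H, c) = 5/2 + (-1 - 1*(-5))/2 = 5/2 + (-1 + 5)/2 = 5/2 + (½)*4 = 5/2 + 2 = 9/2)
p = -22 (p = (9/2)*(-4) - 4 = -18 - 4 = -22)
-2860*(p/(-14) - 2/h(3, 2)) = -2860*(-22/(-14) - 2/(-4)) = -2860*(-22*(-1/14) - 2*(-¼)) = -2860*(11/7 + ½) = -2860*29/14 = -41470/7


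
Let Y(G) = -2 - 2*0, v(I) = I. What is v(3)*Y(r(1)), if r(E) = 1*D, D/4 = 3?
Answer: -6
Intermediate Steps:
D = 12 (D = 4*3 = 12)
r(E) = 12 (r(E) = 1*12 = 12)
Y(G) = -2 (Y(G) = -2 + 0 = -2)
v(3)*Y(r(1)) = 3*(-2) = -6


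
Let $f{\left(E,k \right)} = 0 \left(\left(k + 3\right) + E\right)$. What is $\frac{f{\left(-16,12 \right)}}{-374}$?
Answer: $0$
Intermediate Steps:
$f{\left(E,k \right)} = 0$ ($f{\left(E,k \right)} = 0 \left(\left(3 + k\right) + E\right) = 0 \left(3 + E + k\right) = 0$)
$\frac{f{\left(-16,12 \right)}}{-374} = \frac{0}{-374} = 0 \left(- \frac{1}{374}\right) = 0$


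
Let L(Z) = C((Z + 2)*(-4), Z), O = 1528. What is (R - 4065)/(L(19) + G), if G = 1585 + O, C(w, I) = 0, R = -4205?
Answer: -8270/3113 ≈ -2.6566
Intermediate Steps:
L(Z) = 0
G = 3113 (G = 1585 + 1528 = 3113)
(R - 4065)/(L(19) + G) = (-4205 - 4065)/(0 + 3113) = -8270/3113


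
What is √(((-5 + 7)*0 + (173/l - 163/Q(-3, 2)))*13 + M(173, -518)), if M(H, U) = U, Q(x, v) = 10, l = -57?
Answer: I*√249963810/570 ≈ 27.737*I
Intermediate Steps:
√(((-5 + 7)*0 + (173/l - 163/Q(-3, 2)))*13 + M(173, -518)) = √(((-5 + 7)*0 + (173/(-57) - 163/10))*13 - 518) = √((2*0 + (173*(-1/57) - 163*⅒))*13 - 518) = √((0 + (-173/57 - 163/10))*13 - 518) = √((0 - 11021/570)*13 - 518) = √(-11021/570*13 - 518) = √(-143273/570 - 518) = √(-438533/570) = I*√249963810/570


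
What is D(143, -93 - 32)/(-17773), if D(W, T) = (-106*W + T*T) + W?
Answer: -610/17773 ≈ -0.034322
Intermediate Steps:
D(W, T) = T² - 105*W (D(W, T) = (-106*W + T²) + W = (T² - 106*W) + W = T² - 105*W)
D(143, -93 - 32)/(-17773) = ((-93 - 32)² - 105*143)/(-17773) = ((-125)² - 15015)*(-1/17773) = (15625 - 15015)*(-1/17773) = 610*(-1/17773) = -610/17773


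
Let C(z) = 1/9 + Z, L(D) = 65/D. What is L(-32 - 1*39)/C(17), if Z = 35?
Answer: -585/22436 ≈ -0.026074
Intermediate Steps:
C(z) = 316/9 (C(z) = 1/9 + 35 = ⅑ + 35 = 316/9)
L(-32 - 1*39)/C(17) = (65/(-32 - 1*39))/(316/9) = (65/(-32 - 39))*(9/316) = (65/(-71))*(9/316) = (65*(-1/71))*(9/316) = -65/71*9/316 = -585/22436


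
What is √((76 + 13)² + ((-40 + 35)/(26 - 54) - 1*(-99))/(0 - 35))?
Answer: √38799015/70 ≈ 88.984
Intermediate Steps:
√((76 + 13)² + ((-40 + 35)/(26 - 54) - 1*(-99))/(0 - 35)) = √(89² + (-5/(-28) + 99)/(-35)) = √(7921 + (-5*(-1/28) + 99)*(-1/35)) = √(7921 + (5/28 + 99)*(-1/35)) = √(7921 + (2777/28)*(-1/35)) = √(7921 - 2777/980) = √(7759803/980) = √38799015/70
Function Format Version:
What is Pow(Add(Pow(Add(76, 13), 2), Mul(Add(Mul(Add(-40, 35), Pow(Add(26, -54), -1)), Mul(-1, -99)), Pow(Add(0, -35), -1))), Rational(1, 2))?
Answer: Mul(Rational(1, 70), Pow(38799015, Rational(1, 2))) ≈ 88.984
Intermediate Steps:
Pow(Add(Pow(Add(76, 13), 2), Mul(Add(Mul(Add(-40, 35), Pow(Add(26, -54), -1)), Mul(-1, -99)), Pow(Add(0, -35), -1))), Rational(1, 2)) = Pow(Add(Pow(89, 2), Mul(Add(Mul(-5, Pow(-28, -1)), 99), Pow(-35, -1))), Rational(1, 2)) = Pow(Add(7921, Mul(Add(Mul(-5, Rational(-1, 28)), 99), Rational(-1, 35))), Rational(1, 2)) = Pow(Add(7921, Mul(Add(Rational(5, 28), 99), Rational(-1, 35))), Rational(1, 2)) = Pow(Add(7921, Mul(Rational(2777, 28), Rational(-1, 35))), Rational(1, 2)) = Pow(Add(7921, Rational(-2777, 980)), Rational(1, 2)) = Pow(Rational(7759803, 980), Rational(1, 2)) = Mul(Rational(1, 70), Pow(38799015, Rational(1, 2)))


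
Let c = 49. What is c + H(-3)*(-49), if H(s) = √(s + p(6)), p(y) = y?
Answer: 49 - 49*√3 ≈ -35.870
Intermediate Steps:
H(s) = √(6 + s) (H(s) = √(s + 6) = √(6 + s))
c + H(-3)*(-49) = 49 + √(6 - 3)*(-49) = 49 + √3*(-49) = 49 - 49*√3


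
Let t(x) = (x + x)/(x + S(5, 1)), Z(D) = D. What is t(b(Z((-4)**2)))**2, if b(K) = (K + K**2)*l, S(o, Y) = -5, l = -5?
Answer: 295936/74529 ≈ 3.9707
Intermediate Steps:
b(K) = -5*K - 5*K**2 (b(K) = (K + K**2)*(-5) = -5*K - 5*K**2)
t(x) = 2*x/(-5 + x) (t(x) = (x + x)/(x - 5) = (2*x)/(-5 + x) = 2*x/(-5 + x))
t(b(Z((-4)**2)))**2 = (2*(-5*(-4)**2*(1 + (-4)**2))/(-5 - 5*(-4)**2*(1 + (-4)**2)))**2 = (2*(-5*16*(1 + 16))/(-5 - 5*16*(1 + 16)))**2 = (2*(-5*16*17)/(-5 - 5*16*17))**2 = (2*(-1360)/(-5 - 1360))**2 = (2*(-1360)/(-1365))**2 = (2*(-1360)*(-1/1365))**2 = (544/273)**2 = 295936/74529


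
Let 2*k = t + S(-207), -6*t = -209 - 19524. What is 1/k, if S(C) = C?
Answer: 12/18491 ≈ 0.00064896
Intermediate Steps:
t = 19733/6 (t = -(-209 - 19524)/6 = -⅙*(-19733) = 19733/6 ≈ 3288.8)
k = 18491/12 (k = (19733/6 - 207)/2 = (½)*(18491/6) = 18491/12 ≈ 1540.9)
1/k = 1/(18491/12) = 12/18491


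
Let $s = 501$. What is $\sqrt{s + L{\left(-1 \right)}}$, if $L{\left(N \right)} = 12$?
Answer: $3 \sqrt{57} \approx 22.65$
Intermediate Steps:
$\sqrt{s + L{\left(-1 \right)}} = \sqrt{501 + 12} = \sqrt{513} = 3 \sqrt{57}$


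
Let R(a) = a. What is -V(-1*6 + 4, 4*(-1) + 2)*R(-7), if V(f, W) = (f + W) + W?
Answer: -42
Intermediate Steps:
V(f, W) = f + 2*W (V(f, W) = (W + f) + W = f + 2*W)
-V(-1*6 + 4, 4*(-1) + 2)*R(-7) = -((-1*6 + 4) + 2*(4*(-1) + 2))*(-7) = -((-6 + 4) + 2*(-4 + 2))*(-7) = -(-2 + 2*(-2))*(-7) = -(-2 - 4)*(-7) = -(-6)*(-7) = -1*42 = -42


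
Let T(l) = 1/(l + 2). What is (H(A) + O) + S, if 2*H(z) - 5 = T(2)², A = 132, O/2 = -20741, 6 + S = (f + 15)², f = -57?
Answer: -1271087/32 ≈ -39722.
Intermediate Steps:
S = 1758 (S = -6 + (-57 + 15)² = -6 + (-42)² = -6 + 1764 = 1758)
O = -41482 (O = 2*(-20741) = -41482)
T(l) = 1/(2 + l)
H(z) = 81/32 (H(z) = 5/2 + (1/(2 + 2))²/2 = 5/2 + (1/4)²/2 = 5/2 + (¼)²/2 = 5/2 + (½)*(1/16) = 5/2 + 1/32 = 81/32)
(H(A) + O) + S = (81/32 - 41482) + 1758 = -1327343/32 + 1758 = -1271087/32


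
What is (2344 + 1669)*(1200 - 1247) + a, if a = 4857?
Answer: -183754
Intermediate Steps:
(2344 + 1669)*(1200 - 1247) + a = (2344 + 1669)*(1200 - 1247) + 4857 = 4013*(-47) + 4857 = -188611 + 4857 = -183754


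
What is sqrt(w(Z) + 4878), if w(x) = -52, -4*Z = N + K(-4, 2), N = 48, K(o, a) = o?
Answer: sqrt(4826) ≈ 69.469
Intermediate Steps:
Z = -11 (Z = -(48 - 4)/4 = -1/4*44 = -11)
sqrt(w(Z) + 4878) = sqrt(-52 + 4878) = sqrt(4826)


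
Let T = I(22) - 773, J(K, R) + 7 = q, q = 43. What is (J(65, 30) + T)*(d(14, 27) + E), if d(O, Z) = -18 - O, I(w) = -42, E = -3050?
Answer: 2400878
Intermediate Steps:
J(K, R) = 36 (J(K, R) = -7 + 43 = 36)
T = -815 (T = -42 - 773 = -815)
(J(65, 30) + T)*(d(14, 27) + E) = (36 - 815)*((-18 - 1*14) - 3050) = -779*((-18 - 14) - 3050) = -779*(-32 - 3050) = -779*(-3082) = 2400878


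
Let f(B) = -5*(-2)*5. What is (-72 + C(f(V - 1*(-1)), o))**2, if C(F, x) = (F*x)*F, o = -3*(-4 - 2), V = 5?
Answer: 2018525184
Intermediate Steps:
f(B) = 50 (f(B) = 10*5 = 50)
o = 18 (o = -3*(-6) = 18)
C(F, x) = x*F**2
(-72 + C(f(V - 1*(-1)), o))**2 = (-72 + 18*50**2)**2 = (-72 + 18*2500)**2 = (-72 + 45000)**2 = 44928**2 = 2018525184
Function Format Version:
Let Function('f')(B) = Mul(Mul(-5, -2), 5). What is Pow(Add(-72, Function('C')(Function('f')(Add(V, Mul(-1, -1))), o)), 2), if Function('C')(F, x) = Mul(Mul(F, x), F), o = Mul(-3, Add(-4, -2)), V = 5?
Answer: 2018525184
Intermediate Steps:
Function('f')(B) = 50 (Function('f')(B) = Mul(10, 5) = 50)
o = 18 (o = Mul(-3, -6) = 18)
Function('C')(F, x) = Mul(x, Pow(F, 2))
Pow(Add(-72, Function('C')(Function('f')(Add(V, Mul(-1, -1))), o)), 2) = Pow(Add(-72, Mul(18, Pow(50, 2))), 2) = Pow(Add(-72, Mul(18, 2500)), 2) = Pow(Add(-72, 45000), 2) = Pow(44928, 2) = 2018525184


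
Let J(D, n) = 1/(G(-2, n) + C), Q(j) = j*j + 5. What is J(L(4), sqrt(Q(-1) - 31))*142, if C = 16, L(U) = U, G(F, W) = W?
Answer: 2272/281 - 710*I/281 ≈ 8.0854 - 2.5267*I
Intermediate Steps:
Q(j) = 5 + j**2 (Q(j) = j**2 + 5 = 5 + j**2)
J(D, n) = 1/(16 + n) (J(D, n) = 1/(n + 16) = 1/(16 + n))
J(L(4), sqrt(Q(-1) - 31))*142 = 142/(16 + sqrt((5 + (-1)**2) - 31)) = 142/(16 + sqrt((5 + 1) - 31)) = 142/(16 + sqrt(6 - 31)) = 142/(16 + sqrt(-25)) = 142/(16 + 5*I) = ((16 - 5*I)/281)*142 = 142*(16 - 5*I)/281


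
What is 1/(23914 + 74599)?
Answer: 1/98513 ≈ 1.0151e-5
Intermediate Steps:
1/(23914 + 74599) = 1/98513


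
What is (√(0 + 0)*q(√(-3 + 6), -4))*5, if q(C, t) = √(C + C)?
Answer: 0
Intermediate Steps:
q(C, t) = √2*√C (q(C, t) = √(2*C) = √2*√C)
(√(0 + 0)*q(√(-3 + 6), -4))*5 = (√(0 + 0)*(√2*√(√(-3 + 6))))*5 = (√0*(√2*√(√3)))*5 = (0*(√2*3^(¼)))*5 = 0*5 = 0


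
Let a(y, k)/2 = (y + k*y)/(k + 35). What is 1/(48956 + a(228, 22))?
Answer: 1/49140 ≈ 2.0350e-5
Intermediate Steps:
a(y, k) = 2*(y + k*y)/(35 + k) (a(y, k) = 2*((y + k*y)/(k + 35)) = 2*((y + k*y)/(35 + k)) = 2*(y + k*y)/(35 + k))
1/(48956 + a(228, 22)) = 1/(48956 + 2*228*(1 + 22)/(35 + 22)) = 1/(48956 + 2*228*23/57) = 1/(48956 + 2*228*(1/57)*23) = 1/(48956 + 184) = 1/49140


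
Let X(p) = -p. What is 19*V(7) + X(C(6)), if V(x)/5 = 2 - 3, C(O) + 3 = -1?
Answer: -91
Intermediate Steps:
C(O) = -4 (C(O) = -3 - 1 = -4)
V(x) = -5 (V(x) = 5*(2 - 3) = 5*(-1) = -5)
19*V(7) + X(C(6)) = 19*(-5) - 1*(-4) = -95 + 4 = -91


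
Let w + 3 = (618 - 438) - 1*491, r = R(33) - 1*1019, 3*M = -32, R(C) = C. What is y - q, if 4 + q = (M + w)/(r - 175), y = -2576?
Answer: -8959250/3483 ≈ -2572.3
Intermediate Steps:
M = -32/3 (M = (1/3)*(-32) = -32/3 ≈ -10.667)
r = -986 (r = 33 - 1*1019 = 33 - 1019 = -986)
w = -314 (w = -3 + ((618 - 438) - 1*491) = -3 + (180 - 491) = -3 - 311 = -314)
q = -12958/3483 (q = -4 + (-32/3 - 314)/(-986 - 175) = -4 - 974/3/(-1161) = -4 - 974/3*(-1/1161) = -4 + 974/3483 = -12958/3483 ≈ -3.7204)
y - q = -2576 - 1*(-12958/3483) = -2576 + 12958/3483 = -8959250/3483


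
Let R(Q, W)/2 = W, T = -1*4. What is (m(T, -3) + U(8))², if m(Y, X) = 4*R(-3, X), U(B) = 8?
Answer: 256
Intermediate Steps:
T = -4
R(Q, W) = 2*W
m(Y, X) = 8*X (m(Y, X) = 4*(2*X) = 8*X)
(m(T, -3) + U(8))² = (8*(-3) + 8)² = (-24 + 8)² = (-16)² = 256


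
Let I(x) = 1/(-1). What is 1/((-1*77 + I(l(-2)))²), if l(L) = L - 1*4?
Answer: 1/6084 ≈ 0.00016437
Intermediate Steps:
l(L) = -4 + L (l(L) = L - 4 = -4 + L)
I(x) = -1
1/((-1*77 + I(l(-2)))²) = 1/((-1*77 - 1)²) = 1/((-77 - 1)²) = 1/((-78)²) = 1/6084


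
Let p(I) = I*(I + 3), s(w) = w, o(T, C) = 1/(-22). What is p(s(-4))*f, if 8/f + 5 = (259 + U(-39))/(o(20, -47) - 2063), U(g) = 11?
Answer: -53792/8625 ≈ -6.2368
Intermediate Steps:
o(T, C) = -1/22
f = -13448/8625 (f = 8/(-5 + (259 + 11)/(-1/22 - 2063)) = 8/(-5 + 270/(-45387/22)) = 8/(-5 + 270*(-22/45387)) = 8/(-5 - 220/1681) = 8/(-8625/1681) = 8*(-1681/8625) = -13448/8625 ≈ -1.5592)
p(I) = I*(3 + I)
p(s(-4))*f = -4*(3 - 4)*(-13448/8625) = -4*(-1)*(-13448/8625) = 4*(-13448/8625) = -53792/8625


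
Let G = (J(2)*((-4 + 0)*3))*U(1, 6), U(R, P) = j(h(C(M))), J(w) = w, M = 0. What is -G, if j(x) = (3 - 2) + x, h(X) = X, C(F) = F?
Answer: 24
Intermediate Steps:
j(x) = 1 + x
U(R, P) = 1 (U(R, P) = 1 + 0 = 1)
G = -24 (G = (2*((-4 + 0)*3))*1 = (2*(-4*3))*1 = (2*(-12))*1 = -24*1 = -24)
-G = -1*(-24) = 24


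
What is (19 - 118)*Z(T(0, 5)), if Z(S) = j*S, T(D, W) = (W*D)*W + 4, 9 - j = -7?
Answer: -6336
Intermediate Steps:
j = 16 (j = 9 - 1*(-7) = 9 + 7 = 16)
T(D, W) = 4 + D*W² (T(D, W) = (D*W)*W + 4 = D*W² + 4 = 4 + D*W²)
Z(S) = 16*S
(19 - 118)*Z(T(0, 5)) = (19 - 118)*(16*(4 + 0*5²)) = -1584*(4 + 0*25) = -1584*(4 + 0) = -1584*4 = -99*64 = -6336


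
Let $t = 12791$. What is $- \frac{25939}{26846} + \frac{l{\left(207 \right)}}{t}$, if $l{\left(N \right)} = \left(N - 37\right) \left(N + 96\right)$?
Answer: $\frac{1051051711}{343387186} \approx 3.0608$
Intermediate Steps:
$l{\left(N \right)} = \left(-37 + N\right) \left(96 + N\right)$
$- \frac{25939}{26846} + \frac{l{\left(207 \right)}}{t} = - \frac{25939}{26846} + \frac{-3552 + 207^{2} + 59 \cdot 207}{12791} = \left(-25939\right) \frac{1}{26846} + \left(-3552 + 42849 + 12213\right) \frac{1}{12791} = - \frac{25939}{26846} + 51510 \cdot \frac{1}{12791} = - \frac{25939}{26846} + \frac{51510}{12791} = \frac{1051051711}{343387186}$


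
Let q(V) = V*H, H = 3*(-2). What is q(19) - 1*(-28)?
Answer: -86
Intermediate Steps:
H = -6
q(V) = -6*V (q(V) = V*(-6) = -6*V)
q(19) - 1*(-28) = -6*19 - 1*(-28) = -114 + 28 = -86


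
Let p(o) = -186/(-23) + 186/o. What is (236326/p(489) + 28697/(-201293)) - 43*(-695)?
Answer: 184651210775667/3194922496 ≈ 57795.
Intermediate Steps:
p(o) = 186/23 + 186/o (p(o) = -186*(-1/23) + 186/o = 186/23 + 186/o)
(236326/p(489) + 28697/(-201293)) - 43*(-695) = (236326/(186/23 + 186/489) + 28697/(-201293)) - 43*(-695) = (236326/(186/23 + 186*(1/489)) + 28697*(-1/201293)) + 29885 = (236326/(186/23 + 62/163) - 28697/201293) + 29885 = (236326/(31744/3749) - 28697/201293) + 29885 = (236326*(3749/31744) - 28697/201293) + 29885 = (442993087/15872 - 28697/201293) + 29885 = 89170951982707/3194922496 + 29885 = 184651210775667/3194922496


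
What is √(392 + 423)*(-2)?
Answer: -2*√815 ≈ -57.096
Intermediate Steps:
√(392 + 423)*(-2) = √815*(-2) = -2*√815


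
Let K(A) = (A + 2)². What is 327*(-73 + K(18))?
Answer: 106929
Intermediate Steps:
K(A) = (2 + A)²
327*(-73 + K(18)) = 327*(-73 + (2 + 18)²) = 327*(-73 + 20²) = 327*(-73 + 400) = 327*327 = 106929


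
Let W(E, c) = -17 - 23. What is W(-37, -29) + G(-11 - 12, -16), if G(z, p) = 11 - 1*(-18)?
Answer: -11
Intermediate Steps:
G(z, p) = 29 (G(z, p) = 11 + 18 = 29)
W(E, c) = -40
W(-37, -29) + G(-11 - 12, -16) = -40 + 29 = -11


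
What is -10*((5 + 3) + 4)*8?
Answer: -960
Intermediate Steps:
-10*((5 + 3) + 4)*8 = -10*(8 + 4)*8 = -10*12*8 = -120*8 = -960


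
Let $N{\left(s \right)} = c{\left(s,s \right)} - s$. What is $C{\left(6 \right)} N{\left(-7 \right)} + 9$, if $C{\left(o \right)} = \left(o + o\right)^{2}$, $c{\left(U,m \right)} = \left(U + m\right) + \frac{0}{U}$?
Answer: $-999$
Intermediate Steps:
$c{\left(U,m \right)} = U + m$ ($c{\left(U,m \right)} = \left(U + m\right) + 0 = U + m$)
$N{\left(s \right)} = s$ ($N{\left(s \right)} = \left(s + s\right) - s = 2 s - s = s$)
$C{\left(o \right)} = 4 o^{2}$ ($C{\left(o \right)} = \left(2 o\right)^{2} = 4 o^{2}$)
$C{\left(6 \right)} N{\left(-7 \right)} + 9 = 4 \cdot 6^{2} \left(-7\right) + 9 = 4 \cdot 36 \left(-7\right) + 9 = 144 \left(-7\right) + 9 = -1008 + 9 = -999$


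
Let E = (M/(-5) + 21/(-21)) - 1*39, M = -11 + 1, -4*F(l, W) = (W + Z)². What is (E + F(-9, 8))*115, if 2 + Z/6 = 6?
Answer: -33810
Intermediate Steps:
Z = 24 (Z = -12 + 6*6 = -12 + 36 = 24)
F(l, W) = -(24 + W)²/4 (F(l, W) = -(W + 24)²/4 = -(24 + W)²/4)
M = -10
E = -38 (E = (-10/(-5) + 21/(-21)) - 1*39 = (-10*(-⅕) + 21*(-1/21)) - 39 = (2 - 1) - 39 = 1 - 39 = -38)
(E + F(-9, 8))*115 = (-38 - (24 + 8)²/4)*115 = (-38 - ¼*32²)*115 = (-38 - ¼*1024)*115 = (-38 - 256)*115 = -294*115 = -33810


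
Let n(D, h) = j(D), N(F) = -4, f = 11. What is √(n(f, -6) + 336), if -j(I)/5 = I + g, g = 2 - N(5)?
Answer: √251 ≈ 15.843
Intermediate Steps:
g = 6 (g = 2 - 1*(-4) = 2 + 4 = 6)
j(I) = -30 - 5*I (j(I) = -5*(I + 6) = -5*(6 + I) = -30 - 5*I)
n(D, h) = -30 - 5*D
√(n(f, -6) + 336) = √((-30 - 5*11) + 336) = √((-30 - 55) + 336) = √(-85 + 336) = √251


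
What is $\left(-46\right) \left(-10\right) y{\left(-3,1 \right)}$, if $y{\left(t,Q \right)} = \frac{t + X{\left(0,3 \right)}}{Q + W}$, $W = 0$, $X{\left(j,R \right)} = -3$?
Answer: $-2760$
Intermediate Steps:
$y{\left(t,Q \right)} = \frac{-3 + t}{Q}$ ($y{\left(t,Q \right)} = \frac{t - 3}{Q + 0} = \frac{-3 + t}{Q}$)
$\left(-46\right) \left(-10\right) y{\left(-3,1 \right)} = \left(-46\right) \left(-10\right) \frac{-3 - 3}{1} = 460 \cdot 1 \left(-6\right) = 460 \left(-6\right) = -2760$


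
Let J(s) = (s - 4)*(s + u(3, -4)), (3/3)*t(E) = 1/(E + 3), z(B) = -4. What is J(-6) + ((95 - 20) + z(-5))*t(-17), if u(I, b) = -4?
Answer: 1329/14 ≈ 94.929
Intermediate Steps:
t(E) = 1/(3 + E) (t(E) = 1/(E + 3) = 1/(3 + E))
J(s) = (-4 + s)² (J(s) = (s - 4)*(s - 4) = (-4 + s)*(-4 + s) = (-4 + s)²)
J(-6) + ((95 - 20) + z(-5))*t(-17) = (16 + (-6)² - 8*(-6)) + ((95 - 20) - 4)/(3 - 17) = (16 + 36 + 48) + (75 - 4)/(-14) = 100 + 71*(-1/14) = 100 - 71/14 = 1329/14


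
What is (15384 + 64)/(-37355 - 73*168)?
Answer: -15448/49619 ≈ -0.31133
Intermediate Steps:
(15384 + 64)/(-37355 - 73*168) = 15448/(-37355 - 12264) = 15448/(-49619) = 15448*(-1/49619) = -15448/49619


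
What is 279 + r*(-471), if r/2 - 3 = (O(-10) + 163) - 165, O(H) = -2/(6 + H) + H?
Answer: 8286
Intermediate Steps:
O(H) = H - 2/(6 + H) (O(H) = -2/(6 + H) + H = H - 2/(6 + H))
r = -17 (r = 6 + 2*(((-2 + (-10)² + 6*(-10))/(6 - 10) + 163) - 165) = 6 + 2*(((-2 + 100 - 60)/(-4) + 163) - 165) = 6 + 2*((-¼*38 + 163) - 165) = 6 + 2*((-19/2 + 163) - 165) = 6 + 2*(307/2 - 165) = 6 + 2*(-23/2) = 6 - 23 = -17)
279 + r*(-471) = 279 - 17*(-471) = 279 + 8007 = 8286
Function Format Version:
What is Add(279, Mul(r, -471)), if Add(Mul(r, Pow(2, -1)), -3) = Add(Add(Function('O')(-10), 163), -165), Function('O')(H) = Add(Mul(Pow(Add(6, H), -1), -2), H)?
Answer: 8286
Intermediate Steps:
Function('O')(H) = Add(H, Mul(-2, Pow(Add(6, H), -1))) (Function('O')(H) = Add(Mul(-2, Pow(Add(6, H), -1)), H) = Add(H, Mul(-2, Pow(Add(6, H), -1))))
r = -17 (r = Add(6, Mul(2, Add(Add(Mul(Pow(Add(6, -10), -1), Add(-2, Pow(-10, 2), Mul(6, -10))), 163), -165))) = Add(6, Mul(2, Add(Add(Mul(Pow(-4, -1), Add(-2, 100, -60)), 163), -165))) = Add(6, Mul(2, Add(Add(Mul(Rational(-1, 4), 38), 163), -165))) = Add(6, Mul(2, Add(Add(Rational(-19, 2), 163), -165))) = Add(6, Mul(2, Add(Rational(307, 2), -165))) = Add(6, Mul(2, Rational(-23, 2))) = Add(6, -23) = -17)
Add(279, Mul(r, -471)) = Add(279, Mul(-17, -471)) = Add(279, 8007) = 8286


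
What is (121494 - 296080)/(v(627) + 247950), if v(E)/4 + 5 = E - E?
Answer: -87293/123965 ≈ -0.70417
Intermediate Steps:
v(E) = -20 (v(E) = -20 + 4*(E - E) = -20 + 4*0 = -20 + 0 = -20)
(121494 - 296080)/(v(627) + 247950) = (121494 - 296080)/(-20 + 247950) = -174586/247930 = -174586*1/247930 = -87293/123965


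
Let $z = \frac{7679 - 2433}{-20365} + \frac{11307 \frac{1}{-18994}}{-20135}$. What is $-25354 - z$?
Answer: $- \frac{39493402528157243}{1557695185870} \approx -25354.0$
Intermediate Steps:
$z = - \frac{401214390737}{1557695185870}$ ($z = \left(7679 - 2433\right) \left(- \frac{1}{20365}\right) + 11307 \left(- \frac{1}{18994}\right) \left(- \frac{1}{20135}\right) = 5246 \left(- \frac{1}{20365}\right) - - \frac{11307}{382444190} = - \frac{5246}{20365} + \frac{11307}{382444190} = - \frac{401214390737}{1557695185870} \approx -0.25757$)
$-25354 - z = -25354 - - \frac{401214390737}{1557695185870} = -25354 + \frac{401214390737}{1557695185870} = - \frac{39493402528157243}{1557695185870}$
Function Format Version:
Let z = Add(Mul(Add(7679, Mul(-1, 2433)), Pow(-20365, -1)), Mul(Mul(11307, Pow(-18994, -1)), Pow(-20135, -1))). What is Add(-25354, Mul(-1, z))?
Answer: Rational(-39493402528157243, 1557695185870) ≈ -25354.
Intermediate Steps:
z = Rational(-401214390737, 1557695185870) (z = Add(Mul(Add(7679, -2433), Rational(-1, 20365)), Mul(Mul(11307, Rational(-1, 18994)), Rational(-1, 20135))) = Add(Mul(5246, Rational(-1, 20365)), Mul(Rational(-11307, 18994), Rational(-1, 20135))) = Add(Rational(-5246, 20365), Rational(11307, 382444190)) = Rational(-401214390737, 1557695185870) ≈ -0.25757)
Add(-25354, Mul(-1, z)) = Add(-25354, Mul(-1, Rational(-401214390737, 1557695185870))) = Add(-25354, Rational(401214390737, 1557695185870)) = Rational(-39493402528157243, 1557695185870)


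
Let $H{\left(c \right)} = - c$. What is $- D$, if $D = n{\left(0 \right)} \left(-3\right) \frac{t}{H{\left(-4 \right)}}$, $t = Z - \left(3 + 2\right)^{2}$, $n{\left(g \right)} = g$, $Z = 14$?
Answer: $0$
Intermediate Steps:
$t = -11$ ($t = 14 - \left(3 + 2\right)^{2} = 14 - 5^{2} = 14 - 25 = -11$)
$D = 0$ ($D = 0 \left(-3\right) \left(- \frac{11}{\left(-1\right) \left(-4\right)}\right) = 0 \left(- \frac{11}{4}\right) = 0$)
$- D = \left(-1\right) 0 = 0$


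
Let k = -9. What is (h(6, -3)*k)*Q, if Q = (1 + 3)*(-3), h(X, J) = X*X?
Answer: 3888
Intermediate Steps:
h(X, J) = X²
Q = -12 (Q = 4*(-3) = -12)
(h(6, -3)*k)*Q = (6²*(-9))*(-12) = (36*(-9))*(-12) = -324*(-12) = 3888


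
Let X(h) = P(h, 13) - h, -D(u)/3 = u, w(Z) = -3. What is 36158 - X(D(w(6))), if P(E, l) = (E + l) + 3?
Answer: 36142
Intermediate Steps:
P(E, l) = 3 + E + l
D(u) = -3*u
X(h) = 16 (X(h) = (3 + h + 13) - h = (16 + h) - h = 16)
36158 - X(D(w(6))) = 36158 - 1*16 = 36158 - 16 = 36142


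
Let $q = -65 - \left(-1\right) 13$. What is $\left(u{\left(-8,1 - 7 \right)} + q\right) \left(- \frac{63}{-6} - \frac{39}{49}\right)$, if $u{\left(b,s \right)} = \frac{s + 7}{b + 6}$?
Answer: $- \frac{14265}{28} \approx -509.46$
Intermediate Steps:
$u{\left(b,s \right)} = \frac{7 + s}{6 + b}$
$q = -52$ ($q = -65 - -13 = -65 + 13 = -52$)
$\left(u{\left(-8,1 - 7 \right)} + q\right) \left(- \frac{63}{-6} - \frac{39}{49}\right) = \left(\frac{7 + \left(1 - 7\right)}{6 - 8} - 52\right) \left(- \frac{63}{-6} - \frac{39}{49}\right) = \left(\frac{7 + \left(1 - 7\right)}{-2} - 52\right) \left(\left(-63\right) \left(- \frac{1}{6}\right) - \frac{39}{49}\right) = \left(- \frac{7 - 6}{2} - 52\right) \left(\frac{21}{2} - \frac{39}{49}\right) = \left(\left(- \frac{1}{2}\right) 1 - 52\right) \frac{951}{98} = \left(- \frac{1}{2} - 52\right) \frac{951}{98} = \left(- \frac{105}{2}\right) \frac{951}{98} = - \frac{14265}{28}$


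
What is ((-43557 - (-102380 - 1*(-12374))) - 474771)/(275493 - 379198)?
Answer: 428322/103705 ≈ 4.1302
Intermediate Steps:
((-43557 - (-102380 - 1*(-12374))) - 474771)/(275493 - 379198) = ((-43557 - (-102380 + 12374)) - 474771)/(-103705) = ((-43557 - 1*(-90006)) - 474771)*(-1/103705) = ((-43557 + 90006) - 474771)*(-1/103705) = (46449 - 474771)*(-1/103705) = -428322*(-1/103705) = 428322/103705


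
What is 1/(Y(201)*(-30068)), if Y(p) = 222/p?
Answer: -67/2225032 ≈ -3.0112e-5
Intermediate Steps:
1/(Y(201)*(-30068)) = 1/((222/201)*(-30068)) = -1/30068/(222*(1/201)) = -1/30068/(74/67) = (67/74)*(-1/30068) = -67/2225032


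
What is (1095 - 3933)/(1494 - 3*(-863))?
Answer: -946/1361 ≈ -0.69508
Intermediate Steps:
(1095 - 3933)/(1494 - 3*(-863)) = -2838/(1494 + 2589) = -2838/4083 = -2838*1/4083 = -946/1361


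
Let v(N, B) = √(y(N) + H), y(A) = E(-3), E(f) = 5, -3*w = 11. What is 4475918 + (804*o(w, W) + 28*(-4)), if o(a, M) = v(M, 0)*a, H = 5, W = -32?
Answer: 4475806 - 2948*√10 ≈ 4.4665e+6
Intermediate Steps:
w = -11/3 (w = -⅓*11 = -11/3 ≈ -3.6667)
y(A) = 5
v(N, B) = √10 (v(N, B) = √(5 + 5) = √10)
o(a, M) = a*√10 (o(a, M) = √10*a = a*√10)
4475918 + (804*o(w, W) + 28*(-4)) = 4475918 + (804*(-11*√10/3) + 28*(-4)) = 4475918 + (-2948*√10 - 112) = 4475918 + (-112 - 2948*√10) = 4475806 - 2948*√10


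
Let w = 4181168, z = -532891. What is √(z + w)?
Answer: √3648277 ≈ 1910.0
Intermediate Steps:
√(z + w) = √(-532891 + 4181168) = √3648277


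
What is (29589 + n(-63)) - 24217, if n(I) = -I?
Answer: 5435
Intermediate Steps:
(29589 + n(-63)) - 24217 = (29589 - 1*(-63)) - 24217 = (29589 + 63) - 24217 = 29652 - 24217 = 5435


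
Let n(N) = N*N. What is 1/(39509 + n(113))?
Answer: 1/52278 ≈ 1.9128e-5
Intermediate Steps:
n(N) = N²
1/(39509 + n(113)) = 1/(39509 + 113²) = 1/(39509 + 12769) = 1/52278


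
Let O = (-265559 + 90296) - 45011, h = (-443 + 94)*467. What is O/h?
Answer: 220274/162983 ≈ 1.3515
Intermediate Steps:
h = -162983 (h = -349*467 = -162983)
O = -220274 (O = -175263 - 45011 = -220274)
O/h = -220274/(-162983) = -220274*(-1/162983) = 220274/162983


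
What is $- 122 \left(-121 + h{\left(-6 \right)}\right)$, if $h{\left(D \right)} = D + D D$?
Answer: $11102$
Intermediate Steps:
$h{\left(D \right)} = D + D^{2}$
$- 122 \left(-121 + h{\left(-6 \right)}\right) = - 122 \left(-121 - 6 \left(1 - 6\right)\right) = - 122 \left(-121 - -30\right) = - 122 \left(-121 + 30\right) = \left(-122\right) \left(-91\right) = 11102$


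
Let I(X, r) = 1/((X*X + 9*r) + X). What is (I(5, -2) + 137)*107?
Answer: 176015/12 ≈ 14668.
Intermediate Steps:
I(X, r) = 1/(X + X**2 + 9*r) (I(X, r) = 1/((X**2 + 9*r) + X) = 1/(X + X**2 + 9*r))
(I(5, -2) + 137)*107 = (1/(5 + 5**2 + 9*(-2)) + 137)*107 = (1/(5 + 25 - 18) + 137)*107 = (1/12 + 137)*107 = (1645/12)*107 = 176015/12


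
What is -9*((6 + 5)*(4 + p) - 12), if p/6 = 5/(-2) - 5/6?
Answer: 1692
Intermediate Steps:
p = -20 (p = 6*(5/(-2) - 5/6) = 6*(5*(-1/2) - 5*1/6) = 6*(-5/2 - 5/6) = 6*(-10/3) = -20)
-9*((6 + 5)*(4 + p) - 12) = -9*((6 + 5)*(4 - 20) - 12) = -9*(11*(-16) - 12) = -9*(-176 - 12) = -9*(-188) = 1692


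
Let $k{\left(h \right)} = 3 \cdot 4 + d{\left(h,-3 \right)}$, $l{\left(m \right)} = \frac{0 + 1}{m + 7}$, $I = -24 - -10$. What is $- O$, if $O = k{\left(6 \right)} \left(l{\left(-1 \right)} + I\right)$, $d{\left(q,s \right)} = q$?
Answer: $249$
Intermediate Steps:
$I = -14$ ($I = -24 + 10 = -14$)
$l{\left(m \right)} = \frac{1}{7 + m}$ ($l{\left(m \right)} = 1 \frac{1}{7 + m} = \frac{1}{7 + m}$)
$k{\left(h \right)} = 12 + h$ ($k{\left(h \right)} = 3 \cdot 4 + h = 12 + h$)
$O = -249$ ($O = \left(12 + 6\right) \left(\frac{1}{7 - 1} - 14\right) = 18 \left(\frac{1}{6} - 14\right) = 18 \left(- \frac{83}{6}\right) = -249$)
$- O = \left(-1\right) \left(-249\right) = 249$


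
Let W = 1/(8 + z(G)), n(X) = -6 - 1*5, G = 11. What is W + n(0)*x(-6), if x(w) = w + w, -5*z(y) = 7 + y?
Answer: 2909/22 ≈ 132.23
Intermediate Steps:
z(y) = -7/5 - y/5 (z(y) = -(7 + y)/5 = -7/5 - y/5)
n(X) = -11 (n(X) = -6 - 5 = -11)
W = 5/22 (W = 1/(8 + (-7/5 - 1/5*11)) = 1/(8 + (-7/5 - 11/5)) = 1/(8 - 18/5) = 1/(22/5) = 5/22 ≈ 0.22727)
x(w) = 2*w
W + n(0)*x(-6) = 5/22 - 22*(-6) = 5/22 - 11*(-12) = 5/22 + 132 = 2909/22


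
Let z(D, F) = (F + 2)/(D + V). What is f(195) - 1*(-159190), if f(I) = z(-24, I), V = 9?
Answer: 2387653/15 ≈ 1.5918e+5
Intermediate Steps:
z(D, F) = (2 + F)/(9 + D) (z(D, F) = (F + 2)/(D + 9) = (2 + F)/(9 + D))
f(I) = -2/15 - I/15 (f(I) = (2 + I)/(9 - 24) = (2 + I)/(-15) = -(2 + I)/15 = -2/15 - I/15)
f(195) - 1*(-159190) = (-2/15 - 1/15*195) - 1*(-159190) = (-2/15 - 13) + 159190 = -197/15 + 159190 = 2387653/15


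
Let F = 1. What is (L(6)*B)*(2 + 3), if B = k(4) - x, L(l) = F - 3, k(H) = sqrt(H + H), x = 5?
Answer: 50 - 20*sqrt(2) ≈ 21.716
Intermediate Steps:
k(H) = sqrt(2)*sqrt(H) (k(H) = sqrt(2*H) = sqrt(2)*sqrt(H))
L(l) = -2 (L(l) = 1 - 3 = -2)
B = -5 + 2*sqrt(2) (B = sqrt(2)*sqrt(4) - 1*5 = sqrt(2)*2 - 5 = 2*sqrt(2) - 5 = -5 + 2*sqrt(2) ≈ -2.1716)
(L(6)*B)*(2 + 3) = (-2*(-5 + 2*sqrt(2)))*(2 + 3) = (10 - 4*sqrt(2))*5 = 50 - 20*sqrt(2)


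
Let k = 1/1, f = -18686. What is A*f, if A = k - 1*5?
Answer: 74744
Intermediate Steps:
k = 1 (k = 1*1 = 1)
A = -4 (A = 1 - 1*5 = 1 - 5 = -4)
A*f = -4*(-18686) = 74744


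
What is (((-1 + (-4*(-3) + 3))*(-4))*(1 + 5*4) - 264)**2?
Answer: 2073600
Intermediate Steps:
(((-1 + (-4*(-3) + 3))*(-4))*(1 + 5*4) - 264)**2 = (((-1 + (12 + 3))*(-4))*(1 + 20) - 264)**2 = (((-1 + 15)*(-4))*21 - 264)**2 = ((14*(-4))*21 - 264)**2 = (-56*21 - 264)**2 = (-1176 - 264)**2 = (-1440)**2 = 2073600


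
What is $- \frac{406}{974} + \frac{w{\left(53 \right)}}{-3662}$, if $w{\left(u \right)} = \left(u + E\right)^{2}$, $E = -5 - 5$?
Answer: $- \frac{1643849}{1783394} \approx -0.92175$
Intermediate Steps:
$E = -10$
$w{\left(u \right)} = \left(-10 + u\right)^{2}$ ($w{\left(u \right)} = \left(u - 10\right)^{2} = \left(-10 + u\right)^{2}$)
$- \frac{406}{974} + \frac{w{\left(53 \right)}}{-3662} = - \frac{406}{974} + \frac{\left(-10 + 53\right)^{2}}{-3662} = \left(-406\right) \frac{1}{974} + 43^{2} \left(- \frac{1}{3662}\right) = - \frac{203}{487} + 1849 \left(- \frac{1}{3662}\right) = - \frac{203}{487} - \frac{1849}{3662} = - \frac{1643849}{1783394}$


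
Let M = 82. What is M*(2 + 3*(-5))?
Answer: -1066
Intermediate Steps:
M*(2 + 3*(-5)) = 82*(2 + 3*(-5)) = 82*(2 - 15) = 82*(-13) = -1066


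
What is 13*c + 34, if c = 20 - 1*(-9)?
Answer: 411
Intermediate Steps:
c = 29 (c = 20 + 9 = 29)
13*c + 34 = 13*29 + 34 = 377 + 34 = 411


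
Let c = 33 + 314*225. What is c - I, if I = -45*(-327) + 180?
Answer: 55788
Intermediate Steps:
c = 70683 (c = 33 + 70650 = 70683)
I = 14895 (I = 14715 + 180 = 14895)
c - I = 70683 - 1*14895 = 70683 - 14895 = 55788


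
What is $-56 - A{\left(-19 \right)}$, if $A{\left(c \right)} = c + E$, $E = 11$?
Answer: $-48$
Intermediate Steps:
$A{\left(c \right)} = 11 + c$ ($A{\left(c \right)} = c + 11 = 11 + c$)
$-56 - A{\left(-19 \right)} = -56 - \left(11 - 19\right) = -56 - -8 = -56 + 8 = -48$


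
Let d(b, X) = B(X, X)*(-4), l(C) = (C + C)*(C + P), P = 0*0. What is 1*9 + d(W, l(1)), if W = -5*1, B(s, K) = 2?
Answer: 1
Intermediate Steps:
P = 0
W = -5
l(C) = 2*C² (l(C) = (C + C)*(C + 0) = (2*C)*C = 2*C²)
d(b, X) = -8 (d(b, X) = 2*(-4) = -8)
1*9 + d(W, l(1)) = 1*9 - 8 = 9 - 8 = 1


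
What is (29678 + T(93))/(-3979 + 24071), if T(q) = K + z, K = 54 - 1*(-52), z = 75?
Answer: 29859/20092 ≈ 1.4861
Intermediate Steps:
K = 106 (K = 54 + 52 = 106)
T(q) = 181 (T(q) = 106 + 75 = 181)
(29678 + T(93))/(-3979 + 24071) = (29678 + 181)/(-3979 + 24071) = 29859/20092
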